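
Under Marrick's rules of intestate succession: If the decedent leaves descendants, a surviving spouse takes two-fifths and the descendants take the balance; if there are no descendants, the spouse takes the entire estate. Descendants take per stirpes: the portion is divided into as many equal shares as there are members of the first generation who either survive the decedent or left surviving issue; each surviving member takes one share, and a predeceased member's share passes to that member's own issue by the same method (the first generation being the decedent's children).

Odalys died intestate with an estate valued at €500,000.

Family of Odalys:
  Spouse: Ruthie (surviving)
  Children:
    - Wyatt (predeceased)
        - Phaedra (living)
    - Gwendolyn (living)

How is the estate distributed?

Ruthie takes two-fifths of €500,000 = €200,000. The remaining €300,000 passes to the descendants.
The descendants' portion (€300,000) is divided into 2 shares of €150,000: Gwendolyn takes €150,000; Wyatt's €150,000 share passes to Wyatt's issue.
Wyatt's share (€150,000) passes entirely to Phaedra.

Ruthie: €200,000; Phaedra: €150,000; Gwendolyn: €150,000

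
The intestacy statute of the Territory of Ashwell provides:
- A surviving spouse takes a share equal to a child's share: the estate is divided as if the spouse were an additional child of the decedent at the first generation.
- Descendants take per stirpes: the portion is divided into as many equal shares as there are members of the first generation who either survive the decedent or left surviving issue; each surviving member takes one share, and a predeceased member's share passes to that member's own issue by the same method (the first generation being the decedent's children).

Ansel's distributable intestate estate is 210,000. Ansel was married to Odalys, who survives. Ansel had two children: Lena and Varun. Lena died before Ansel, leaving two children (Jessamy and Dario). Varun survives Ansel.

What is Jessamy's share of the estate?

Jessamy receives 35,000.

The spouse counts as an additional share at the children's level, so there are 3 primary shares of 70,000. Odalys takes one such share (70,000).
The children's combined portion (140,000) is divided into 2 shares of 70,000: Varun takes 70,000; Lena's 70,000 share passes to Lena's issue.
Lena's share (70,000) is divided into 2 shares of 35,000: Jessamy and Dario each take 35,000.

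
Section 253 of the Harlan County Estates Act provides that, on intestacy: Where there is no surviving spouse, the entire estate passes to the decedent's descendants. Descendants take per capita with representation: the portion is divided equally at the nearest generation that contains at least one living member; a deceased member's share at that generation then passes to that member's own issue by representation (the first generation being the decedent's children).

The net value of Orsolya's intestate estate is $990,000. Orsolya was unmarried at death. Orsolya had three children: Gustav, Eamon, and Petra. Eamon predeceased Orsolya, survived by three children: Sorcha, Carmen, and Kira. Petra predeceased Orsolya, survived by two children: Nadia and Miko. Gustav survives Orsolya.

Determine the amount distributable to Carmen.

Carmen receives $110,000.

The entire $990,000 passes to the descendants.
That amount ($990,000) is divided into 3 shares of $330,000: Gustav takes $330,000; Eamon's $330,000 share passes to Eamon's issue; Petra's $330,000 share passes to Petra's issue.
Eamon's share ($330,000) is divided into 3 shares of $110,000: Sorcha, Carmen, and Kira each take $110,000.
Petra's share ($330,000) is divided into 2 shares of $165,000: Nadia and Miko each take $165,000.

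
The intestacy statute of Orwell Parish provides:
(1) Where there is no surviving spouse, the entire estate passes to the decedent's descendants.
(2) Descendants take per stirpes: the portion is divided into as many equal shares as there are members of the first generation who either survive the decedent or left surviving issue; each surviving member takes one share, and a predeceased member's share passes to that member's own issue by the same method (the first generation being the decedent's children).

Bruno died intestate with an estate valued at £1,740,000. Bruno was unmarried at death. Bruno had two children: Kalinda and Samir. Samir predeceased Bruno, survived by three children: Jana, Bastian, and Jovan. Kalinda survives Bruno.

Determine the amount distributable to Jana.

The entire £1,740,000 passes to the descendants.
That amount (£1,740,000) is divided into 2 shares of £870,000: Kalinda takes £870,000; Samir's £870,000 share passes to Samir's issue.
Samir's share (£870,000) is divided into 3 shares of £290,000: Jana, Bastian, and Jovan each take £290,000.

Jana receives £290,000.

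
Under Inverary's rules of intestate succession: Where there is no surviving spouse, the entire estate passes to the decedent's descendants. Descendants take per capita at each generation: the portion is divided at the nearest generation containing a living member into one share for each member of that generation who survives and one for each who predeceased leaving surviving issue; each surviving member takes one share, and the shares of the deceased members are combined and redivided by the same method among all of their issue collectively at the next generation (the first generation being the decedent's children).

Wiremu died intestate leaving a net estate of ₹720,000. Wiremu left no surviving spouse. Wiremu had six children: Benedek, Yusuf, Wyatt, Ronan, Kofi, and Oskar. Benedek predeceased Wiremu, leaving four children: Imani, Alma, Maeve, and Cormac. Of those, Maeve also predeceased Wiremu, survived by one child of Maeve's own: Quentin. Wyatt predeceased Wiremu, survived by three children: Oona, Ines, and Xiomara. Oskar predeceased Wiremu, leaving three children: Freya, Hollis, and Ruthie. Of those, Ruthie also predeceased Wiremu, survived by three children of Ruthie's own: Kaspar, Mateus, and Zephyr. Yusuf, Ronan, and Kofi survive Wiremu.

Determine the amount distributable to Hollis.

Hollis receives ₹36,000.

The entire ₹720,000 passes to the descendants.
That amount (₹720,000) is divided at the children's generation into 6 shares of ₹120,000. Yusuf, Ronan, and Kofi each take ₹120,000. The 3 shares of the deceased (Benedek, Wyatt, and Oskar) are combined into a pool of ₹360,000.
That pool (₹360,000) is divided at the grandchildren's generation into 10 shares of ₹36,000. Imani, Alma, Cormac, Oona, Ines, Xiomara, Freya, and Hollis each take ₹36,000. The 2 shares of the deceased (Maeve and Ruthie) are combined into a pool of ₹72,000.
That pool (₹72,000) is divided at the great-grandchildren's generation equally among Quentin, Kaspar, Mateus, and Zephyr: ₹18,000 each.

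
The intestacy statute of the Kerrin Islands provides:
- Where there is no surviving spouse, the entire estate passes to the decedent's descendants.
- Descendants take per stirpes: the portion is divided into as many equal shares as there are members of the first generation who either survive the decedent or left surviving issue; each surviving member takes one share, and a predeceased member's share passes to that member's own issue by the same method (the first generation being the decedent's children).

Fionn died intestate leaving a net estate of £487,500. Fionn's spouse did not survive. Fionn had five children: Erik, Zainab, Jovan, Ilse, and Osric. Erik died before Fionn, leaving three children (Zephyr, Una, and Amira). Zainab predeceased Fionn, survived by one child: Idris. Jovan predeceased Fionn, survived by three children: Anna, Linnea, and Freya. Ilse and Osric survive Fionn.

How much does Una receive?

Una receives £32,500.

The entire £487,500 passes to the descendants.
That amount (£487,500) is divided into 5 shares of £97,500: Ilse and Osric each take £97,500; Erik's £97,500 share passes to Erik's issue; Zainab's £97,500 share passes to Zainab's issue; Jovan's £97,500 share passes to Jovan's issue.
Erik's share (£97,500) is divided into 3 shares of £32,500: Zephyr, Una, and Amira each take £32,500.
Zainab's share (£97,500) passes entirely to Idris.
Jovan's share (£97,500) is divided into 3 shares of £32,500: Anna, Linnea, and Freya each take £32,500.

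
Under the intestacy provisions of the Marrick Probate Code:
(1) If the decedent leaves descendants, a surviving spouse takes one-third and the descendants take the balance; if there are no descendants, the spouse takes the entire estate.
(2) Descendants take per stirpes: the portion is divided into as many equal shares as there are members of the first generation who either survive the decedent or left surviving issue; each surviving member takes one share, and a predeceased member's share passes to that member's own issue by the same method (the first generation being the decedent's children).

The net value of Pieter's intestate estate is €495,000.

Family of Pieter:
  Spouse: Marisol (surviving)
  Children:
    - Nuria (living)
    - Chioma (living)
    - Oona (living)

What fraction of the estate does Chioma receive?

Marisol takes one-third of €495,000 = €165,000. The remaining €330,000 passes to the descendants.
The descendants' portion (€330,000) is divided into 3 shares of €110,000: Nuria, Chioma, and Oona each take €110,000.

Chioma receives 2/9 of the estate.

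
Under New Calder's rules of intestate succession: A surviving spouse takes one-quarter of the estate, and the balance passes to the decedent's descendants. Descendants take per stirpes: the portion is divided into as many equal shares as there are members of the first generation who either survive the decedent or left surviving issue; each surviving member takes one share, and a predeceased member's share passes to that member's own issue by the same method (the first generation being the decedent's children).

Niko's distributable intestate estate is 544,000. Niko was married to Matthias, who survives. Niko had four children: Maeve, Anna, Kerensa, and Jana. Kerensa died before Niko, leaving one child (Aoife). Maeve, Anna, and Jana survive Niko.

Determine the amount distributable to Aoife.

Aoife receives 102,000.

Matthias takes one-quarter of 544,000 = 136,000. The remaining 408,000 passes to the descendants.
The descendants' portion (408,000) is divided into 4 shares of 102,000: Maeve, Anna, and Jana each take 102,000; Kerensa's 102,000 share passes to Kerensa's issue.
Kerensa's share (102,000) passes entirely to Aoife.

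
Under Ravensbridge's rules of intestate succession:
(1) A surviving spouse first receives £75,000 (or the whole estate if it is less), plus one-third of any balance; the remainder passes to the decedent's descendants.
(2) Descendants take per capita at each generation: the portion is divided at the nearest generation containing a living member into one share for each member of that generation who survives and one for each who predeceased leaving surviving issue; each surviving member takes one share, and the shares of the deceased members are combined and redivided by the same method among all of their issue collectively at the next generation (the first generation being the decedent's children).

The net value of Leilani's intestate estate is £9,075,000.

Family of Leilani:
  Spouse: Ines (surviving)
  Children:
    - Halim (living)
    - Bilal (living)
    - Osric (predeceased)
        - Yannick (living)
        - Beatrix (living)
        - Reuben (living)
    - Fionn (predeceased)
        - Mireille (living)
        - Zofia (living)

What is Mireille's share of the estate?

Ines first takes £75,000, leaving a balance of £9,000,000. Ines then takes one-third of the balance (£3,000,000), for a total of £3,075,000. The remaining £6,000,000 passes to the descendants.
The descendants' portion (£6,000,000) is divided at the children's generation into 4 shares of £1,500,000. Halim and Bilal each take £1,500,000. The 2 shares of the deceased (Osric and Fionn) are combined into a pool of £3,000,000.
That pool (£3,000,000) is divided at the grandchildren's generation equally among Yannick, Beatrix, Reuben, Mireille, and Zofia: £600,000 each.

Mireille receives £600,000.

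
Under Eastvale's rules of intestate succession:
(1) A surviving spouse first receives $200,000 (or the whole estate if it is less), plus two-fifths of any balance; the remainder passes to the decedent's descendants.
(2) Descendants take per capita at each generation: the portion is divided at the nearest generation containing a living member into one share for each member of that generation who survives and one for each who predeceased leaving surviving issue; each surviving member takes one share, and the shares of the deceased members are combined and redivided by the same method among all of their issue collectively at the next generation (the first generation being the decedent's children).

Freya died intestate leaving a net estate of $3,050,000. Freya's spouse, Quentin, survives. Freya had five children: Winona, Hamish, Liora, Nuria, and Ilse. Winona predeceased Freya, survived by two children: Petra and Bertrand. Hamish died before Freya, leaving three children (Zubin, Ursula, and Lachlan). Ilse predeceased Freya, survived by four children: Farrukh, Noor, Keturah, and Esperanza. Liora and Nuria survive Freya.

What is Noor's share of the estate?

Noor receives $114,000.

Quentin first takes $200,000, leaving a balance of $2,850,000. Quentin then takes two-fifths of the balance ($1,140,000), for a total of $1,340,000. The remaining $1,710,000 passes to the descendants.
The descendants' portion ($1,710,000) is divided at the children's generation into 5 shares of $342,000. Liora and Nuria each take $342,000. The 3 shares of the deceased (Winona, Hamish, and Ilse) are combined into a pool of $1,026,000.
That pool ($1,026,000) is divided at the grandchildren's generation equally among Petra, Bertrand, Zubin, Ursula, Lachlan, Farrukh, Noor, Keturah, and Esperanza: $114,000 each.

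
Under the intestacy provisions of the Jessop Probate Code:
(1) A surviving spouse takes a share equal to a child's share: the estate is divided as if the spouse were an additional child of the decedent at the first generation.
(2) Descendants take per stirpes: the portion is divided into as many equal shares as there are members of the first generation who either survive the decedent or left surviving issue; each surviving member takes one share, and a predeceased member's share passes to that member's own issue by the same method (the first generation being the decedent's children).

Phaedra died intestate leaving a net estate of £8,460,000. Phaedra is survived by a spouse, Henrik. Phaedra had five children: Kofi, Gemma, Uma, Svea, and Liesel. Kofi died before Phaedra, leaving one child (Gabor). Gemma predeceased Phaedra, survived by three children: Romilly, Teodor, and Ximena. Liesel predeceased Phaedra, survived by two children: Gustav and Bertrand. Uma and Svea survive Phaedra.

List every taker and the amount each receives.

Henrik: £1,410,000; Gabor: £1,410,000; Romilly: £470,000; Teodor: £470,000; Ximena: £470,000; Uma: £1,410,000; Svea: £1,410,000; Gustav: £705,000; Bertrand: £705,000

The spouse counts as an additional share at the children's level, so there are 6 primary shares of £1,410,000. Henrik takes one such share (£1,410,000).
The children's combined portion (£7,050,000) is divided into 5 shares of £1,410,000: Uma and Svea each take £1,410,000; Kofi's £1,410,000 share passes to Kofi's issue; Gemma's £1,410,000 share passes to Gemma's issue; Liesel's £1,410,000 share passes to Liesel's issue.
Kofi's share (£1,410,000) passes entirely to Gabor.
Gemma's share (£1,410,000) is divided into 3 shares of £470,000: Romilly, Teodor, and Ximena each take £470,000.
Liesel's share (£1,410,000) is divided into 2 shares of £705,000: Gustav and Bertrand each take £705,000.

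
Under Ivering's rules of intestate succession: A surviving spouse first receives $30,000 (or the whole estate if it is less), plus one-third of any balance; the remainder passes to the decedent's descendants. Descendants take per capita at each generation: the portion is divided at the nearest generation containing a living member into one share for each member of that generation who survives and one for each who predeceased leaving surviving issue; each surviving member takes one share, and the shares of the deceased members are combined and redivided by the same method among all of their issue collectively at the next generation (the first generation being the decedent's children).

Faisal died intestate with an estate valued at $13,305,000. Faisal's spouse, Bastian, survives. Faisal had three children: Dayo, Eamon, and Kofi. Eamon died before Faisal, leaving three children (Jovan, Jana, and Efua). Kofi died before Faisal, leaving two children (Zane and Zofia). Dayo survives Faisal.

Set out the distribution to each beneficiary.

Bastian: $4,455,000; Dayo: $2,950,000; Jovan: $1,180,000; Jana: $1,180,000; Efua: $1,180,000; Zane: $1,180,000; Zofia: $1,180,000

Bastian first takes $30,000, leaving a balance of $13,275,000. Bastian then takes one-third of the balance ($4,425,000), for a total of $4,455,000. The remaining $8,850,000 passes to the descendants.
The descendants' portion ($8,850,000) is divided at the children's generation into 3 shares of $2,950,000. Dayo takes $2,950,000. The 2 shares of the deceased (Eamon and Kofi) are combined into a pool of $5,900,000.
That pool ($5,900,000) is divided at the grandchildren's generation equally among Jovan, Jana, Efua, Zane, and Zofia: $1,180,000 each.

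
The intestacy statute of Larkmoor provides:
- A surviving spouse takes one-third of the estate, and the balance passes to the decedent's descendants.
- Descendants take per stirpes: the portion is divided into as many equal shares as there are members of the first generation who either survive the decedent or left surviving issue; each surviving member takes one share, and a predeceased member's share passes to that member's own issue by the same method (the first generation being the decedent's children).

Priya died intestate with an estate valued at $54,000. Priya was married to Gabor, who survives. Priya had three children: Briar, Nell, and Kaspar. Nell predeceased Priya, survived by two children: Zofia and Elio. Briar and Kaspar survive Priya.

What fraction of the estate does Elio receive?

Gabor takes one-third of $54,000 = $18,000. The remaining $36,000 passes to the descendants.
The descendants' portion ($36,000) is divided into 3 shares of $12,000: Briar and Kaspar each take $12,000; Nell's $12,000 share passes to Nell's issue.
Nell's share ($12,000) is divided into 2 shares of $6,000: Zofia and Elio each take $6,000.

Elio receives 1/9 of the estate.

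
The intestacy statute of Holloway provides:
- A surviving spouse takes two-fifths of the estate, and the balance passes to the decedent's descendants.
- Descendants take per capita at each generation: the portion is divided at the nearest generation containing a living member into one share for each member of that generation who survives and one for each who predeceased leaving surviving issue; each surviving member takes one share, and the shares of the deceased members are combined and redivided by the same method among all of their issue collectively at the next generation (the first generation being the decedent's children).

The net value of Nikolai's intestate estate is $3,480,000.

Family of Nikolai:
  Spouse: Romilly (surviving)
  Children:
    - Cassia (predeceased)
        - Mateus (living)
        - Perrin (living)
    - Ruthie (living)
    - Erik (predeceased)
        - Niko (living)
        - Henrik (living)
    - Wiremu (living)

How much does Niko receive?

Romilly takes two-fifths of $3,480,000 = $1,392,000. The remaining $2,088,000 passes to the descendants.
The descendants' portion ($2,088,000) is divided at the children's generation into 4 shares of $522,000. Ruthie and Wiremu each take $522,000. The 2 shares of the deceased (Cassia and Erik) are combined into a pool of $1,044,000.
That pool ($1,044,000) is divided at the grandchildren's generation equally among Mateus, Perrin, Niko, and Henrik: $261,000 each.

Niko receives $261,000.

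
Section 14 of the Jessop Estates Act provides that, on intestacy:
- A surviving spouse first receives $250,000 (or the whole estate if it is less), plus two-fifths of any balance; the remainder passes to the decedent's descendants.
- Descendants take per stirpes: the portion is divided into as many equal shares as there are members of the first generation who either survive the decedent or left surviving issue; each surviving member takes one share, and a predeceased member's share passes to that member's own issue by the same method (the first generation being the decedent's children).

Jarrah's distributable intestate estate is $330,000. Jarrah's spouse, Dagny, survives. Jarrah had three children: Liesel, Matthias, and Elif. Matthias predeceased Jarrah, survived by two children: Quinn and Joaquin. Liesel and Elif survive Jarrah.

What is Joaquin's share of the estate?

Dagny first takes $250,000, leaving a balance of $80,000. Dagny then takes two-fifths of the balance ($32,000), for a total of $282,000. The remaining $48,000 passes to the descendants.
The descendants' portion ($48,000) is divided into 3 shares of $16,000: Liesel and Elif each take $16,000; Matthias's $16,000 share passes to Matthias's issue.
Matthias's share ($16,000) is divided into 2 shares of $8,000: Quinn and Joaquin each take $8,000.

Joaquin receives $8,000.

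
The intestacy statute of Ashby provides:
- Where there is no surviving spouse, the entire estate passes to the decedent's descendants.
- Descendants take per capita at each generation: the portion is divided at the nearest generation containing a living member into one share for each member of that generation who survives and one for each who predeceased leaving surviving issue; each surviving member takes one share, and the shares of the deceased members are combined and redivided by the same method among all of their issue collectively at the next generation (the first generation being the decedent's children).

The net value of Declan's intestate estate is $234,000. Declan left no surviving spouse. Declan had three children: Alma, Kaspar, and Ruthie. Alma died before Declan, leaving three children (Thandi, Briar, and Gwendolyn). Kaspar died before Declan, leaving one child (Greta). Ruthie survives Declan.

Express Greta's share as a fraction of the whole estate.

Greta receives 1/6 of the estate.

The entire $234,000 passes to the descendants.
That amount ($234,000) is divided at the children's generation into 3 shares of $78,000. Ruthie takes $78,000. The 2 shares of the deceased (Alma and Kaspar) are combined into a pool of $156,000.
That pool ($156,000) is divided at the grandchildren's generation equally among Thandi, Briar, Gwendolyn, and Greta: $39,000 each.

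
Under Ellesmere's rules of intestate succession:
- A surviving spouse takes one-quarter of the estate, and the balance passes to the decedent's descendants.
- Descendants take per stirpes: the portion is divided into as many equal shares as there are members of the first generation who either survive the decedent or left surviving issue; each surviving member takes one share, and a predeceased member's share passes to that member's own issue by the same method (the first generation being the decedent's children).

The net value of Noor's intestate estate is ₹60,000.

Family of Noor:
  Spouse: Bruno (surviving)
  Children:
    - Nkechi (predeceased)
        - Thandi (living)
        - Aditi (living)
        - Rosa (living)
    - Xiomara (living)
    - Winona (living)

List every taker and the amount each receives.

Bruno: ₹15,000; Thandi: ₹5,000; Aditi: ₹5,000; Rosa: ₹5,000; Xiomara: ₹15,000; Winona: ₹15,000

Bruno takes one-quarter of ₹60,000 = ₹15,000. The remaining ₹45,000 passes to the descendants.
The descendants' portion (₹45,000) is divided into 3 shares of ₹15,000: Xiomara and Winona each take ₹15,000; Nkechi's ₹15,000 share passes to Nkechi's issue.
Nkechi's share (₹15,000) is divided into 3 shares of ₹5,000: Thandi, Aditi, and Rosa each take ₹5,000.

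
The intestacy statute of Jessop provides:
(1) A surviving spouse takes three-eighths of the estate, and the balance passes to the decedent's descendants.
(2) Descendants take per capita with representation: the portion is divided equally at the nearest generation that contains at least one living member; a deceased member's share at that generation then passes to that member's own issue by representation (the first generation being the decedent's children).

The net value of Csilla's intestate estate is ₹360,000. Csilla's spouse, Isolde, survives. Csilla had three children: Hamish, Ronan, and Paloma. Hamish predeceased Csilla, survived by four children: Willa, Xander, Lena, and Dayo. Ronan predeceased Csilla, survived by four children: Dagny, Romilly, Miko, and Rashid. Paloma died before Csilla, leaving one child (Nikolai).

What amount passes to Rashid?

Isolde takes three-eighths of ₹360,000 = ₹135,000. The remaining ₹225,000 passes to the descendants.
No child survives, so the initial division is made at the grandchildren's generation.
The descendants' portion (₹225,000) is divided into 9 shares of ₹25,000: Willa, Xander, Lena, Dayo, Dagny, Romilly, Miko, Rashid, and Nikolai each take ₹25,000.

Rashid receives ₹25,000.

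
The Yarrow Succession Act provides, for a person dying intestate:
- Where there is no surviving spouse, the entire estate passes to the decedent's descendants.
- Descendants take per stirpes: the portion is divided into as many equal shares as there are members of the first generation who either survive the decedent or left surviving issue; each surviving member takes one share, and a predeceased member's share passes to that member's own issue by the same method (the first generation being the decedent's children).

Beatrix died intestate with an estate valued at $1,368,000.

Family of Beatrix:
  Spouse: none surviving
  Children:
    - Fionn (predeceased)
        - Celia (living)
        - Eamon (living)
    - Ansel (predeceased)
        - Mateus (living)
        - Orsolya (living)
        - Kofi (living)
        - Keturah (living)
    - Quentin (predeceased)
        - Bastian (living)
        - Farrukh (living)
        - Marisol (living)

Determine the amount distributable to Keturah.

The entire $1,368,000 passes to the descendants.
That amount ($1,368,000) is divided into 3 shares of $456,000: Fionn's $456,000 share passes to Fionn's issue; Ansel's $456,000 share passes to Ansel's issue; Quentin's $456,000 share passes to Quentin's issue.
Fionn's share ($456,000) is divided into 2 shares of $228,000: Celia and Eamon each take $228,000.
Ansel's share ($456,000) is divided into 4 shares of $114,000: Mateus, Orsolya, Kofi, and Keturah each take $114,000.
Quentin's share ($456,000) is divided into 3 shares of $152,000: Bastian, Farrukh, and Marisol each take $152,000.

Keturah receives $114,000.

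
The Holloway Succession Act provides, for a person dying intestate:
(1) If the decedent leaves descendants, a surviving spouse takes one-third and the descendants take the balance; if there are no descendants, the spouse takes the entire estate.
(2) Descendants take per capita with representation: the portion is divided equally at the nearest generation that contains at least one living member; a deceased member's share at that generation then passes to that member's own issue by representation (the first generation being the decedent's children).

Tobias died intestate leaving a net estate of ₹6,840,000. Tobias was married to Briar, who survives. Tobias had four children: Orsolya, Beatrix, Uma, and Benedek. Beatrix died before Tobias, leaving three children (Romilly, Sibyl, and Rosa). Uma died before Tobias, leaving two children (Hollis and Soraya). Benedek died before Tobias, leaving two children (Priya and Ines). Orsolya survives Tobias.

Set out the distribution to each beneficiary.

Briar takes one-third of ₹6,840,000 = ₹2,280,000. The remaining ₹4,560,000 passes to the descendants.
The descendants' portion (₹4,560,000) is divided into 4 shares of ₹1,140,000: Orsolya takes ₹1,140,000; Beatrix's ₹1,140,000 share passes to Beatrix's issue; Uma's ₹1,140,000 share passes to Uma's issue; Benedek's ₹1,140,000 share passes to Benedek's issue.
Beatrix's share (₹1,140,000) is divided into 3 shares of ₹380,000: Romilly, Sibyl, and Rosa each take ₹380,000.
Uma's share (₹1,140,000) is divided into 2 shares of ₹570,000: Hollis and Soraya each take ₹570,000.
Benedek's share (₹1,140,000) is divided into 2 shares of ₹570,000: Priya and Ines each take ₹570,000.

Briar: ₹2,280,000; Orsolya: ₹1,140,000; Romilly: ₹380,000; Sibyl: ₹380,000; Rosa: ₹380,000; Hollis: ₹570,000; Soraya: ₹570,000; Priya: ₹570,000; Ines: ₹570,000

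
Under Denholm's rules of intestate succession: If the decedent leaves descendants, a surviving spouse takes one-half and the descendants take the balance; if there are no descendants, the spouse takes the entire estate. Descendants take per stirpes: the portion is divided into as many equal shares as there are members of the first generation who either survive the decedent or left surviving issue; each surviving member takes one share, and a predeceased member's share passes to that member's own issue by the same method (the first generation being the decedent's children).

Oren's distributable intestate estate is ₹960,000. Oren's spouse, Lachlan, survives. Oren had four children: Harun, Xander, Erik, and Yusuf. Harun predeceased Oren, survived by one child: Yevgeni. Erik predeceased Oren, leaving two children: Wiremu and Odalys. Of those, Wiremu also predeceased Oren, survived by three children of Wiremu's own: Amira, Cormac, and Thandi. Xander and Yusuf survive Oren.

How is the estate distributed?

Lachlan: ₹480,000; Yevgeni: ₹120,000; Xander: ₹120,000; Amira: ₹20,000; Cormac: ₹20,000; Thandi: ₹20,000; Odalys: ₹60,000; Yusuf: ₹120,000

Lachlan takes one-half of ₹960,000 = ₹480,000. The remaining ₹480,000 passes to the descendants.
The descendants' portion (₹480,000) is divided into 4 shares of ₹120,000: Xander and Yusuf each take ₹120,000; Harun's ₹120,000 share passes to Harun's issue; Erik's ₹120,000 share passes to Erik's issue.
Harun's share (₹120,000) passes entirely to Yevgeni.
Erik's share (₹120,000) is divided into 2 shares of ₹60,000: Odalys takes ₹60,000; Wiremu's ₹60,000 share passes to Wiremu's issue.
Wiremu's share (₹60,000) is divided into 3 shares of ₹20,000: Amira, Cormac, and Thandi each take ₹20,000.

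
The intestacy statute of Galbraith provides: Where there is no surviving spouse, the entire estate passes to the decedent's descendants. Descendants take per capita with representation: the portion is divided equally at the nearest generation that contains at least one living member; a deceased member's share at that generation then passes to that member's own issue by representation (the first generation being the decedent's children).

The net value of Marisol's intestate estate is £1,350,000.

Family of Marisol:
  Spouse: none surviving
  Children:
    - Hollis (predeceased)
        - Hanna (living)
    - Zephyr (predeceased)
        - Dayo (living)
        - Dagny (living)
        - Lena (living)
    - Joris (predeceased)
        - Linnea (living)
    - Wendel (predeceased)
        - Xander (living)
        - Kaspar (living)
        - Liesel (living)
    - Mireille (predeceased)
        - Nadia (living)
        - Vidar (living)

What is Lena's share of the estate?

The entire £1,350,000 passes to the descendants.
No child survives, so the initial division is made at the grandchildren's generation.
That amount (£1,350,000) is divided into 10 shares of £135,000: Hanna, Dayo, Dagny, Lena, Linnea, Xander, Kaspar, Liesel, Nadia, and Vidar each take £135,000.

Lena receives £135,000.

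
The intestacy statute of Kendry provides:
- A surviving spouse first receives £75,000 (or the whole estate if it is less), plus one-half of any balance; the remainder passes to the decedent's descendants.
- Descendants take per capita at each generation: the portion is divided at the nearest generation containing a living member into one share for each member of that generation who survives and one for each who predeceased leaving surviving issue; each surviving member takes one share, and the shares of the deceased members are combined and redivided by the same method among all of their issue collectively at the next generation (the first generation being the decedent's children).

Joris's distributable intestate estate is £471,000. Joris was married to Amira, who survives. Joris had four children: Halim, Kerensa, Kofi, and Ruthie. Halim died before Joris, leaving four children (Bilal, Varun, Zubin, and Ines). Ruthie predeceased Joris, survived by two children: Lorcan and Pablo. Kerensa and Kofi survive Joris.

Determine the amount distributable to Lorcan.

Lorcan receives £16,500.

Amira first takes £75,000, leaving a balance of £396,000. Amira then takes one-half of the balance (£198,000), for a total of £273,000. The remaining £198,000 passes to the descendants.
The descendants' portion (£198,000) is divided at the children's generation into 4 shares of £49,500. Kerensa and Kofi each take £49,500. The 2 shares of the deceased (Halim and Ruthie) are combined into a pool of £99,000.
That pool (£99,000) is divided at the grandchildren's generation equally among Bilal, Varun, Zubin, Ines, Lorcan, and Pablo: £16,500 each.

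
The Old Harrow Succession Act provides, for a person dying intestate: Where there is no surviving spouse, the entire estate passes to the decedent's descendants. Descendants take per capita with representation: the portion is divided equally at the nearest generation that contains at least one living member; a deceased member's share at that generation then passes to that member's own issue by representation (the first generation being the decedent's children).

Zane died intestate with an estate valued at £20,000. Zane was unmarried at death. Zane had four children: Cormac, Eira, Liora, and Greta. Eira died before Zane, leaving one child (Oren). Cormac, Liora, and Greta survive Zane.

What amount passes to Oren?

Oren receives £5,000.

The entire £20,000 passes to the descendants.
That amount (£20,000) is divided into 4 shares of £5,000: Cormac, Liora, and Greta each take £5,000; Eira's £5,000 share passes to Eira's issue.
Eira's share (£5,000) passes entirely to Oren.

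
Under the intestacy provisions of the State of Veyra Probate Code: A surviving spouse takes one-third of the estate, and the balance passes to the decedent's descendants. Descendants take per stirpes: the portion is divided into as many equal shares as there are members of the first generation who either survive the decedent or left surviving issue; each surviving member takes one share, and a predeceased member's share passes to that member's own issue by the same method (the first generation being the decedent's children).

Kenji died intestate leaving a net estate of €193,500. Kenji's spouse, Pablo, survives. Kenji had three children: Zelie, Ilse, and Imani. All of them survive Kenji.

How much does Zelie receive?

Zelie receives €43,000.

Pablo takes one-third of €193,500 = €64,500. The remaining €129,000 passes to the descendants.
The descendants' portion (€129,000) is divided into 3 shares of €43,000: Zelie, Ilse, and Imani each take €43,000.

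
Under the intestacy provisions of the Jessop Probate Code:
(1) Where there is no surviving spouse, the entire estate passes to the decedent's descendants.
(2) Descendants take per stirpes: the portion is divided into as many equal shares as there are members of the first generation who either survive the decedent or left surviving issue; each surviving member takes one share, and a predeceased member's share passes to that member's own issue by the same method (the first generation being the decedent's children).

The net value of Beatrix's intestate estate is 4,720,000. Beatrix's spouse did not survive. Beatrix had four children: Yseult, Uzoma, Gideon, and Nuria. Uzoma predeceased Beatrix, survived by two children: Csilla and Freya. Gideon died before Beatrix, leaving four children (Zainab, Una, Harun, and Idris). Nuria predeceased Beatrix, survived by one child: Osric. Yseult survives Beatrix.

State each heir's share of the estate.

The entire 4,720,000 passes to the descendants.
That amount (4,720,000) is divided into 4 shares of 1,180,000: Yseult takes 1,180,000; Uzoma's 1,180,000 share passes to Uzoma's issue; Gideon's 1,180,000 share passes to Gideon's issue; Nuria's 1,180,000 share passes to Nuria's issue.
Uzoma's share (1,180,000) is divided into 2 shares of 590,000: Csilla and Freya each take 590,000.
Gideon's share (1,180,000) is divided into 4 shares of 295,000: Zainab, Una, Harun, and Idris each take 295,000.
Nuria's share (1,180,000) passes entirely to Osric.

Yseult: 1,180,000; Csilla: 590,000; Freya: 590,000; Zainab: 295,000; Una: 295,000; Harun: 295,000; Idris: 295,000; Osric: 1,180,000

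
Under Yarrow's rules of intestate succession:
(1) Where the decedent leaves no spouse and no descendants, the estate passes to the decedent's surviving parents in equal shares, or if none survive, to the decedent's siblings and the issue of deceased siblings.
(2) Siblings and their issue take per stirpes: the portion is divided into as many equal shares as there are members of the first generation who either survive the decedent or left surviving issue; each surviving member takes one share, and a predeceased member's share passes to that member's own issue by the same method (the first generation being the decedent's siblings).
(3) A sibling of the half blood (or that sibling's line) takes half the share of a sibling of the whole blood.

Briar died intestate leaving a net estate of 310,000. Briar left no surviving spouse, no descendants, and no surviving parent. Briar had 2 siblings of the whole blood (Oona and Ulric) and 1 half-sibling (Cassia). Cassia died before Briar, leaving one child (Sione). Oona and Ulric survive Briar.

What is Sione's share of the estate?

The entire 310,000 passes to the siblings and their issue.
Counting each half-blood sibling's line as half a unit, there are 5/2 units in 310,000, so one unit is 124,000. Whole-blood lines (Oona and Ulric) take 124,000 each; half-blood lines (Cassia) take 62,000 each.
Cassia's share (62,000) passes entirely to Sione.

Sione receives 62,000.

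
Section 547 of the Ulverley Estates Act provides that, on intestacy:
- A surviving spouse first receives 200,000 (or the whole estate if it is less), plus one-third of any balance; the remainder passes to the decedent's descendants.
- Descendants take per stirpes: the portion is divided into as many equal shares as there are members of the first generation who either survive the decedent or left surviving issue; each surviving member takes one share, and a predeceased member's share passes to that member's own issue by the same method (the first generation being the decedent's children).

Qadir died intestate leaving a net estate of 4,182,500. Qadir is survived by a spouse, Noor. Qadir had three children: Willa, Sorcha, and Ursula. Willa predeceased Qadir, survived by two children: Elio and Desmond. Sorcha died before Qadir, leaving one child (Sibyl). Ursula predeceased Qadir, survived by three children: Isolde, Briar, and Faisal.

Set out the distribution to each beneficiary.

Noor first takes 200,000, leaving a balance of 3,982,500. Noor then takes one-third of the balance (1,327,500), for a total of 1,527,500. The remaining 2,655,000 passes to the descendants.
The descendants' portion (2,655,000) is divided into 3 shares of 885,000: Willa's 885,000 share passes to Willa's issue; Sorcha's 885,000 share passes to Sorcha's issue; Ursula's 885,000 share passes to Ursula's issue.
Willa's share (885,000) is divided into 2 shares of 442,500: Elio and Desmond each take 442,500.
Sorcha's share (885,000) passes entirely to Sibyl.
Ursula's share (885,000) is divided into 3 shares of 295,000: Isolde, Briar, and Faisal each take 295,000.

Noor: 1,527,500; Elio: 442,500; Desmond: 442,500; Sibyl: 885,000; Isolde: 295,000; Briar: 295,000; Faisal: 295,000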